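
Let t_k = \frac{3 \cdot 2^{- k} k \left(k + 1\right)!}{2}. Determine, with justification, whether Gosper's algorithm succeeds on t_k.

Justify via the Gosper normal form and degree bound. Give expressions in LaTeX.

Yes. s_k = 3 \cdot 2^{- k} \left(k + 1\right)!.

Compute t_(k+1)/t_k: get (k + 1)*(k + 2)/(2*k).
A = k/2 + 1, B = 1, C = k.
f must satisfy (k/2 + 1)·f(k+1) − (1)·f(k) = k.
deg f ≤ 0 (via 1,0,1).
Match coefficients ⇒ f(k) = 2.
Then R = B(k−1)f/C = 2/k, so s_k = R(k)·t_k = 3*factorial(k + 1)/2**k.
Δs = 3*k*factorial(k + 1)/(2*2**k), as required.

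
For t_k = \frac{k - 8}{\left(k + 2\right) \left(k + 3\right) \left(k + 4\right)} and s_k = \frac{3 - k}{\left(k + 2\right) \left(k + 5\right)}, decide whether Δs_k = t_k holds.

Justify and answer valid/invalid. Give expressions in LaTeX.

s_(k+1) = (2 - k)/((k + 3)*(k + 6))
s_(k+1) − s_k = (k**2 - 5*k - 34)/(k**4 + 16*k**3 + 91*k**2 + 216*k + 180)
(s_(k+1) − s_k) − t_k = 4*(-k**2 + k + 26)/(k**5 + 20*k**4 + 155*k**3 + 580*k**2 + 1044*k + 720)

Invalid: residual \frac{4 \left(- k^{2} + k + 26\right)}{k^{5} + 20 k^{4} + 155 k^{3} + 580 k^{2} + 1044 k + 720} ≠ 0.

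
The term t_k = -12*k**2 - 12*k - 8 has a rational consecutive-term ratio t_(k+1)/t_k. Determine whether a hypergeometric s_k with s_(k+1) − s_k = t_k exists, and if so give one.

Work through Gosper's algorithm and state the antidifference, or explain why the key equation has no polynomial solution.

Ratio r(k) = (3*k**2 + 9*k + 8)/(3*k**2 + 3*k + 2).
So A=1 and B=1, with C=k**2 + k + 2/3.
Set up (1)·f(k+1) − (1)·f(k) − (k**2 + k + 2/3) = 0.
Degrees (0,0,2) ⇒ d ≤ 3.
Solving with deg f ≤ 3: f(k) = k*(k**2 + 1)/3.
Certificate R = B(k−1)f/C = k*(k**2 + 1)/(3*k**2 + 3*k + 2) gives s_k = 4*k*(-k**2 - 1).
Verify: -12*k**2 - 12*k - 8 matches t_k.

s_k = 4*k*(-k**2 - 1)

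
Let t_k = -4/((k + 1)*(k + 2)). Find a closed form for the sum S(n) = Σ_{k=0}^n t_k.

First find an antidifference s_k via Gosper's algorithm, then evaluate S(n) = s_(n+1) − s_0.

Step 1: r(k) = (k + 1)/(k + 3).
So A=k + 1 and B=k + 3, with C=1.
Key eq: (k + 1)·f(k+1) = (k + 2)·f(k) + (1).
deg f ≤ 1 (via 1,1,0).
Solve for f: f(k) = k (degree 1 ≤ 1).
So s_k = (B(k−1)f/C)·t_k = (k*(k + 2))·t_k = -4*k/(k + 1).
Check: Δs_k = -4/(k**2 + 3*k + 2). ✓
Σ_(k=0)^n t_k = s_(n+1) − s_(0) = (4*(-n - 1)/(n + 2)) − (0), i.e. 4*(-n - 1)/(n + 2).

S(n) = 4*(-n - 1)/(n + 2)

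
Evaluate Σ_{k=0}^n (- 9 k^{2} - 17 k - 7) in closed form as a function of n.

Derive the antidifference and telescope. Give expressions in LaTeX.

S(n) = - 3 n^{3} - 13 n^{2} - 17 n - 7

t_(k+1)/t_k = (9*k**2 + 35*k + 33)/(9*k**2 + 17*k + 7).
A = 1, B = 1, C = k**2 + 17*k/9 + 7/9.
Need (1)·f(k+1) − (1)·f(k) = k**2 + 17*k/9 + 7/9.
deg f ≤ 3 (via 0,0,2).
Solve for f: f(k) = k**2*(3*k + 4)/9 (degree 3 ≤ 3).
Then R = B(k−1)f/C = k**2*(3*k + 4)/(9*k**2 + 17*k + 7), so s_k = R(k)·t_k = k**2*(-3*k - 4).
Verify: -9*k**2 - 17*k - 7 matches t_k.
Telescope: S(n) = s_(n+1) − s_(0) = -3*n**3 - 13*n**2 - 17*n - 7 − (0) = -3*n**3 - 13*n**2 - 17*n - 7.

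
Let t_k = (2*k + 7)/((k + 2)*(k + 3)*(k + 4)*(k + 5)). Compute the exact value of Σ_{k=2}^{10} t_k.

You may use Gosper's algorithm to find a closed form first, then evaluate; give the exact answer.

Compute t_(k+1)/t_k: get (k + 2)*(2*k + 9)/((k + 6)*(2*k + 7)).
Factor: A=k + 2; B=k + 6; C=k + 7/2.
Set up (k + 2)·f(k+1) − (k + 5)·f(k) − (k + 7/2) = 0.
Degrees (1,1,1) ⇒ d ≤ 3.
Match coefficients ⇒ f(k) = k*(k + 3)*(k + 6)/16.
Get s_k = R·t_k = k*(k + 6)/(8*(k**2 + 6*k + 8)) with R(k) = B(k−1)f(k)/C(k) = k*(k + 3)*(k + 5)*(k + 6)/(8*(2*k + 7)).
Δs = (2*k + 7)/(k**4 + 14*k**3 + 71*k**2 + 154*k + 120), as required.
Telescoping: Σ = s_(11) − s_(2) = 187/1560 − (1/12) = 19/520.

Σ = 19/520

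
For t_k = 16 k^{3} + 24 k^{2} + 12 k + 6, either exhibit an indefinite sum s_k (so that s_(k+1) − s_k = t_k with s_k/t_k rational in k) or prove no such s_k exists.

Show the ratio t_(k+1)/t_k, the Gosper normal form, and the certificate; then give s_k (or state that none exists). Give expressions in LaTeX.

Step 1: r(k) = (8*k**3 + 36*k**2 + 54*k + 29)/(8*k**3 + 12*k**2 + 6*k + 3).
So A=1 and B=1, with C=k**3 + 3*k**2/2 + 3*k/4 + 3/8.
Need (1)·f(k+1) − (1)·f(k) = k**3 + 3*k**2/2 + 3*k/4 + 3/8.
From deg A=0, deg B=0, deg C=3: d=4.
Solve for f: f(k) = k*(2*k**3 - k + 2)/8 (degree 4 ≤ 4).
R(k) = B(k−1)·f(k)/C(k) = k*(2*k**3 - k + 2)/(8*k**3 + 12*k**2 + 6*k + 3); s_k = R·t_k = 2*k*(2*k**3 - k + 2).
Verify: 16*k**3 + 24*k**2 + 12*k + 6 matches t_k.

s_k = 2 k \left(2 k^{3} - k + 2\right)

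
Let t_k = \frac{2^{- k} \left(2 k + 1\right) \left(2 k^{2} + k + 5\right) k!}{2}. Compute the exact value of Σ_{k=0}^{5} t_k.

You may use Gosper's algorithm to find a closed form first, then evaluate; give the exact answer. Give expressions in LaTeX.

Σ = 6439/4

The ratio is (k + 1)*(2*k + 3)*(k + 2*(k + 1)**2 + 6)/(2*(2*k + 1)*(2*k**2 + k + 5)).
Normal form (A,B,C) = (k/2 + 1/2, 1, k**3 + k**2 + 11*k/4 + 5/4).
f must satisfy (k/2 + 1/2)·f(k+1) − (1)·f(k) = k**3 + k**2 + 11*k/4 + 5/4.
Bound: deg f ≤ 2.
A polynomial solution: f(k) = (2*k - 1)*(2*k + 1)/2.
Certificate R = B(k−1)f/C = 2*(2*k - 1)/(2*k**2 + k + 5) gives s_k = (4*k**2 - 1)*factorial(k)/2**k.
Δs = (2*k + 1)*(2*k**2 + k + 5)*factorial(k)/(2*2**k), as required.
Sum = s_(6) − s_(0); s_(6) = 6435/4, s_(0) = -1 ⇒ 6439/4.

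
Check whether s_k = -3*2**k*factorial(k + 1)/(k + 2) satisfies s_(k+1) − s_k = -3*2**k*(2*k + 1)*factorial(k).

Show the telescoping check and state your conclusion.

Invalid: residual 3*2**k*(2*k**2 + 5*k + 1)*factorial(k)/((k + 2)*(k + 3)) ≠ 0.

s_(k+1) = -6*2**k*factorial(k + 2)/(k + 3)
s_(k+1) − s_k = -3*2**k*(k + 1)*(2*k + 5)*factorial(k + 1)/((k + 2)*(k + 3))
(s_(k+1) − s_k) − t_k = 3*2**k*(2*k**2 + 5*k + 1)*factorial(k)/((k + 2)*(k + 3))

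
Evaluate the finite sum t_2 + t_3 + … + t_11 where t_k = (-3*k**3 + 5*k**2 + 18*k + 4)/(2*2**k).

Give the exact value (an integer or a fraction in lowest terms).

Σ = -17605/2048

Step 1: r(k) = (3*k**3 + 4*k**2 - 19*k - 24)/(2*(3*k**3 - 5*k**2 - 18*k - 4)).
A = 1/2, B = 1, C = k**3 - 5*k**2/3 - 6*k - 4/3.
Solve (1/2)·f(k+1) − (1)·f(k) = k**3 - 5*k**2/3 - 6*k - 4/3.
From deg A=0, deg B=0, deg C=3: d=3.
A polynomial solution: f(k) = -2*(3*k**3 + 4*k**2 - k + 2)/3.
R(k) = B(k−1)·f(k)/C(k) = -2*(3*k**3 + 4*k**2 - k + 2)/(3*k**3 - 5*k**2 - 18*k - 4); s_k = R·t_k = (3*k**3 + 4*k**2 - k + 2)/2**k.
Verify: (-3*k**3 + 5*k**2 + 18*k + 4)/(2*2**k) matches t_k.
Evaluate s at k=12 and k=2: 2875/2048 and 10; difference -17605/2048.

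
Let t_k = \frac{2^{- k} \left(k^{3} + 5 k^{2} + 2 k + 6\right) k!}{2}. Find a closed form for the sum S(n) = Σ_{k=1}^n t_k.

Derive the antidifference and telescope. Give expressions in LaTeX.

t_(k+1)/t_k = (k**4 + 9*k**3 + 23*k**2 + 29*k + 14)/(2*(k**3 + 5*k**2 + 2*k + 6)).
A = k/2 + 1/2, B = 1, C = k**3 + 5*k**2 + 2*k + 6.
Need (k/2 + 1/2)·f(k+1) − (1)·f(k) = k**3 + 5*k**2 + 2*k + 6.
Degrees (1,0,3) ⇒ d ≤ 2.
Coefficient equations give f(k) = 2*(k**2 + 4*k - 1).
R(k) = B(k−1)·f(k)/C(k) = 2*(k**2 + 4*k - 1)/(k**3 + 5*k**2 + 2*k + 6); s_k = R·t_k = (k**2 + 4*k - 1)*factorial(k)/2**k.
s_(k+1) − s_k = (k**3 + 5*k**2 + 2*k + 6)*factorial(k)/(2*2**k) = t_k.
s_(n+1) = 2**(-n - 1)*(n**2 + 6*n + 4)*factorial(n + 1) and s_(1) = 2, so S(n) = 2**(-n - 1)*(-2**(n + 2) + n**3*factorial(n) + 7*n**2*factorial(n) + 10*n*factorial(n) + 4*factorial(n)).

S(n) = 2^{- n - 1} \left(- 2^{n + 2} + n^{3} n! + 7 n^{2} n! + 10 n n! + 4 n!\right)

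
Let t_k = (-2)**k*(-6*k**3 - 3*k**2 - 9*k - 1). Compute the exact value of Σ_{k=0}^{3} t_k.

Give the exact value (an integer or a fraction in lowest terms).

Σ = 1457

The ratio is 2*(-6*k**3 - 21*k**2 - 33*k - 19)/(6*k**3 + 3*k**2 + 9*k + 1).
So A=-2 and B=1, with C=k**3 + k**2/2 + 3*k/2 + 1/6.
Key eq: (-2)·f(k+1) = (1)·f(k) + (k**3 + k**2/2 + 3*k/2 + 1/6).
deg f ≤ 3 (via 0,0,3).
Coefficient equations give f(k) = -(2*k - 1)*(k**2 - k + 1)/6.
Then R = B(k−1)f/C = -(2*k - 1)*(k**2 - k + 1)/(6*k**3 + 3*k**2 + 9*k + 1), so s_k = R(k)·t_k = (-2)**k*(2*k**3 - 3*k**2 + 3*k - 1).
Check: Δs_k = (-2)**k*(-6*k**3 - 3*k**2 - 9*k - 1). ✓
Sum = s_(4) − s_(0); s_(4) = 1456, s_(0) = -1 ⇒ 1457.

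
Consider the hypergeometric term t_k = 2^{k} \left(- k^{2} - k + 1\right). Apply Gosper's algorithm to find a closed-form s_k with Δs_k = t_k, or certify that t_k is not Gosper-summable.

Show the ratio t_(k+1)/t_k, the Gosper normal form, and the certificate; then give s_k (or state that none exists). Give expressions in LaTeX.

Step 1: r(k) = 2*(k + (k + 1)**2)/(k**2 + k - 1).
Take A(k)=2, B(k)=1, C(k)=k**2 + k - 1.
Need (2)·f(k+1) − (1)·f(k) = k**2 + k - 1.
Bound: deg f ≤ 2.
Match coefficients ⇒ f(k) = k**2 - 3*k + 3.
Certificate R = B(k−1)f/C = (k**2 - 3*k + 3)/(k**2 + k - 1) gives s_k = 2**k*(-k**2 + 3*k - 3).
Check: Δs_k = 2**k*(-k**2 - k + 1). ✓

s_k = 2^{k} \left(- k^{2} + 3 k - 3\right)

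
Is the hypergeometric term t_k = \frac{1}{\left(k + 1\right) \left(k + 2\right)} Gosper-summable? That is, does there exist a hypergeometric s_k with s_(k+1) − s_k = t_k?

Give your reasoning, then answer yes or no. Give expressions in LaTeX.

Step 1: r(k) = (k + 1)/(k + 3).
Factor: A=k + 1; B=k + 3; C=1.
Key eq: (k + 1)·f(k+1) = (k + 2)·f(k) + (1).
deg f ≤ 1 (via 1,1,0).
A polynomial solution: f(k) = k.
Then R = B(k−1)f/C = k*(k + 2), so s_k = R(k)·t_k = k/(k + 1).
Verify: 1/(k**2 + 3*k + 2) matches t_k.

Yes. s_k = \frac{k}{k + 1}.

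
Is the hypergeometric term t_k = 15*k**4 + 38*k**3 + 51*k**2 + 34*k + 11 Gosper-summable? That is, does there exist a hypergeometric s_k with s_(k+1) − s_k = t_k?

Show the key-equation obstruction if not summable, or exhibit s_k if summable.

Yes. s_k = k*(3*k**4 + 2*k**3 + 3*k**2 + k + 2).

Step 1: r(k) = (15*k**4 + 98*k**3 + 255*k**2 + 310*k + 149)/(15*k**4 + 38*k**3 + 51*k**2 + 34*k + 11).
Take A(k)=1, B(k)=1, C(k)=k**4 + 38*k**3/15 + 17*k**2/5 + 34*k/15 + 11/15.
Solve (1)·f(k+1) − (1)·f(k) = k**4 + 38*k**3/15 + 17*k**2/5 + 34*k/15 + 11/15.
deg f ≤ 5 (via 0,0,4).
Coefficient equations give f(k) = k*(3*k**4 + 2*k**3 + 3*k**2 + k + 2)/15.
R(k) = B(k−1)·f(k)/C(k) = k*(3*k**4 + 2*k**3 + 3*k**2 + k + 2)/(15*k**4 + 38*k**3 + 51*k**2 + 34*k + 11); s_k = R·t_k = k*(3*k**4 + 2*k**3 + 3*k**2 + k + 2).
Verify: 15*k**4 + 38*k**3 + 51*k**2 + 34*k + 11 matches t_k.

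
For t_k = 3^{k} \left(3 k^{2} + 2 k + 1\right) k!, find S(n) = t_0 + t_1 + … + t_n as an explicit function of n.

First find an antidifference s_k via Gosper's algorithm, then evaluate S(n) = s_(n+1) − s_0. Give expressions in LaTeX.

S(n) = 3 \cdot 3^{n} n \left(n + 1\right)! + 1

Ratio r(k) = 3*(3*k**3 + 11*k**2 + 14*k + 6)/(3*k**2 + 2*k + 1).
Take A(k)=3*k + 3, B(k)=1, C(k)=k**2 + 2*k/3 + 1/3.
f must satisfy (3*k + 3)·f(k+1) − (1)·f(k) = k**2 + 2*k/3 + 1/3.
Degrees (1,0,2) ⇒ d ≤ 1.
Solving with deg f ≤ 1: f(k) = (k - 1)/3.
So s_k = (B(k−1)f/C)·t_k = ((k - 1)/(3*k**2 + 2*k + 1))·t_k = 3**k*(k - 1)*factorial(k).
Δs = 3**k*(3*k**2 + 2*k + 1)*factorial(k), as required.
Evaluate: s_(n+1) = 3**(n + 1)*n*factorial(n + 1); subtract s_(0) = -1 ⇒ S(n) = 3*3**n*n*factorial(n + 1) + 1.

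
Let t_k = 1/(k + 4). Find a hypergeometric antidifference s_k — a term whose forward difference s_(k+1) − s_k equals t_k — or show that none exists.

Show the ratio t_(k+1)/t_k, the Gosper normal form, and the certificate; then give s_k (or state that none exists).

Compute t_(k+1)/t_k: get (k + 4)/(k + 5).
A = k + 4, B = k + 5, C = 1.
Need (k + 4)·f(k+1) − (k + 4)·f(k) = 1.
Bound: deg f ≤ 0.
Put f(k) = c0: A·f(k+1) − B(k−1)·f(k) − C = -1; need -1 = 0 — inconsistent ⇒ no f, not summable.

none — t_k is not Gosper-summable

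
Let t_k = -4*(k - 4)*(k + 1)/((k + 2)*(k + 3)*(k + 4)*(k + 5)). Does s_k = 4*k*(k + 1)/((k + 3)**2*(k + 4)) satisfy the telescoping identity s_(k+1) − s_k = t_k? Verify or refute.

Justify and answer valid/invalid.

s_(k+1) = 4*(k + 1)*(k + 2)/((k + 4)**2*(k + 5))
s_(k+1) − s_k = 4*(-k**3 + 19*k + 18)/(k**5 + 19*k**4 + 143*k**3 + 533*k**2 + 984*k + 720)
(s_(k+1) − s_k) − t_k = 8*(k**3 + 3*k**2 - 4*k - 6)/(k**6 + 21*k**5 + 181*k**4 + 819*k**3 + 2050*k**2 + 2688*k + 1440)

Invalid: residual 8*(k**3 + 3*k**2 - 4*k - 6)/(k**6 + 21*k**5 + 181*k**4 + 819*k**3 + 2050*k**2 + 2688*k + 1440) ≠ 0.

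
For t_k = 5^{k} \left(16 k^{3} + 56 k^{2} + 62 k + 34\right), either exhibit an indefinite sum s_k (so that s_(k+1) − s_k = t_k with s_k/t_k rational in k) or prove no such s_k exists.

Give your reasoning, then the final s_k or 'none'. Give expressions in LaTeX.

s_k = 5^{k} \left(4 k^{3} - k^{2} + 3 k + 1\right)

Compute t_(k+1)/t_k: get 5*(8*k**3 + 52*k**2 + 111*k + 84)/(8*k**3 + 28*k**2 + 31*k + 17).
Gosper form: A/B · C(k+1)/C(k) with A=5, B=1, C=k**3 + 7*k**2/2 + 31*k/8 + 17/8.
Key eq: (5)·f(k+1) = (1)·f(k) + (k**3 + 7*k**2/2 + 31*k/8 + 17/8).
Bound: deg f ≤ 3.
Match coefficients ⇒ f(k) = (4*k**3 - k**2 + 3*k + 1)/16.
Then R = B(k−1)f/C = (4*k**3 - k**2 + 3*k + 1)/(2*(8*k**3 + 28*k**2 + 31*k + 17)), so s_k = R(k)·t_k = 5**k*(4*k**3 - k**2 + 3*k + 1).
Δs = 5**k*(16*k**3 + 56*k**2 + 62*k + 34), as required.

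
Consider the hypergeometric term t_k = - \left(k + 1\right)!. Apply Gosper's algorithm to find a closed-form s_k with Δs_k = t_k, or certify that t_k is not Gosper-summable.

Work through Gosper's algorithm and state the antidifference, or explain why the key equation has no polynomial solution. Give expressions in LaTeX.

Step 1: r(k) = k + 2.
So A=k + 2 and B=1, with C=1.
Set up (k + 2)·f(k+1) − (1)·f(k) − (1) = 0.
Bound: deg f ≤ -1.
d = -1 < 0 ⇒ no nonzero polynomial f; not summable.

none — t_k is not Gosper-summable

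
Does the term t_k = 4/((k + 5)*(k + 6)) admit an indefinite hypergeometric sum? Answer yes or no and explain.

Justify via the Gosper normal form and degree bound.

Yes. s_k = 4*k/(5*(k + 5)).

Compute t_(k+1)/t_k: get (k + 5)/(k + 7).
So A=k + 5 and B=k + 7, with C=1.
Need (k + 5)·f(k+1) − (k + 6)·f(k) = 1.
deg f ≤ 1 (via 1,1,0).
A polynomial solution: f(k) = k/5.
Get s_k = R·t_k = 4*k/(5*(k + 5)) with R(k) = B(k−1)f(k)/C(k) = k*(k + 6)/5.
Verify: 4/(k**2 + 11*k + 30) matches t_k.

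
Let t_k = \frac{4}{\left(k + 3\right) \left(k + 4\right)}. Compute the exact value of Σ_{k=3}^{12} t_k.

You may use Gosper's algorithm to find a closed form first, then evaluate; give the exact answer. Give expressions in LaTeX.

Step 1: r(k) = (k + 3)/(k + 5).
Factor: A=k + 3; B=k + 5; C=1.
Key eq: (k + 3)·f(k+1) = (k + 4)·f(k) + (1).
Bound: deg f ≤ 1.
A polynomial solution: f(k) = k/3.
Certificate R = B(k−1)f/C = k*(k + 4)/3 gives s_k = 4*k/(3*(k + 3)).
Check: Δs_k = 4/(k**2 + 7*k + 12). ✓
Σ_(k=3)^(12) t_k = s_(13) − s_(3) = 13/12 − (2/3) = 5/12.

Σ = 5/12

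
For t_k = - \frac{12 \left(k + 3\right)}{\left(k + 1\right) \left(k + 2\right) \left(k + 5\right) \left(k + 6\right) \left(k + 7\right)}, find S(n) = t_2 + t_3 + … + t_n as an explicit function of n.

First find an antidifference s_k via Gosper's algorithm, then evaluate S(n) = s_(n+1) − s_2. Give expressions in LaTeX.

S(n) = \frac{- n^{3} - 15 n^{2} - 68 n + 84}{42 \left(n^{3} + 15 n^{2} + 68 n + 84\right)}

Ratio r(k) = (k + 1)*(k + 4)*(k + 5)/((k + 3)**2*(k + 8)).
Factor: A=k + 1; B=k + 8; C=k**3 + 10*k**2 + 33*k + 36.
Need (k + 1)·f(k+1) − (k + 7)·f(k) = k**3 + 10*k**2 + 33*k + 36.
Bound: deg f ≤ 6.
A polynomial solution: f(k) = k*(k + 2)*(k + 3)*(k + 4)*(k**2 + 12*k + 41)/90.
Certificate R = B(k−1)f/C = k*(k + 2)*(k + 7)*(k**2 + 12*k + 41)/(90*(k + 3)) gives s_k = 2*k*(-k**2 - 12*k - 41)/(15*(k**3 + 12*k**2 + 41*k + 30)).
Δs = 12*(-k - 3)/(k**5 + 21*k**4 + 163*k**3 + 567*k**2 + 844*k + 420), as required.
Telescope: S(n) = s_(n+1) − s_(2) = 2*(-n**3 - 15*n**2 - 68*n - 54)/(15*(n**3 + 15*n**2 + 68*n + 84)) − (-23/210) = (-n**3 - 15*n**2 - 68*n + 84)/(42*(n**3 + 15*n**2 + 68*n + 84)).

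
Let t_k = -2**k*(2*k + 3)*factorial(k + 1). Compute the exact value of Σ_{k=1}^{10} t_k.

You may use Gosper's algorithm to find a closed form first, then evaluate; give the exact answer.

Compute t_(k+1)/t_k: get 2*(k + 2)*(2*k + 5)/(2*k + 3).
Gosper form: A/B · C(k+1)/C(k) with A=2*k + 4, B=1, C=k + 3/2.
Key eq: (2*k + 4)·f(k+1) = (1)·f(k) + (k + 3/2).
d = 0 from the (1,0,1) case.
Match coefficients ⇒ f(k) = 1/2.
Get s_k = R·t_k = -2**k*factorial(k + 1) with R(k) = B(k−1)f(k)/C(k) = 1/(2*k + 3).
Check: Δs_k = -2**k*(2*k + 3)*factorial(k + 1). ✓
Σ_(k=1)^(10) t_k = s_(11) − s_(1) = -980995276800 − (-4) = -980995276796.

Σ = -980995276796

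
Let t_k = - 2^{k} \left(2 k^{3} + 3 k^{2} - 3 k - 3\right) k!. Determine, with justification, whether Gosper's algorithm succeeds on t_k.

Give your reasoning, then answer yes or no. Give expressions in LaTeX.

Yes. s_k = 2^{k} \left(- k^{2} + k + 3\right) k!.

t_(k+1)/t_k = 2*(2*k**4 + 11*k**3 + 18*k**2 + 8*k - 1)/(2*k**3 + 3*k**2 - 3*k - 3).
So A=2*k + 2 and B=1, with C=k**3 + 3*k**2/2 - 3*k/2 - 3/2.
Need (2*k + 2)·f(k+1) − (1)·f(k) = k**3 + 3*k**2/2 - 3*k/2 - 3/2.
d = 2 from the (1,0,3) case.
A polynomial solution: f(k) = (k**2 - k - 3)/2.
R(k) = B(k−1)·f(k)/C(k) = (k**2 - k - 3)/(2*k**3 + 3*k**2 - 3*k - 3); s_k = R·t_k = 2**k*(-k**2 + k + 3)*factorial(k).
Check: Δs_k = -2**k*(2*k**3 + 3*k**2 - 3*k - 3)*factorial(k). ✓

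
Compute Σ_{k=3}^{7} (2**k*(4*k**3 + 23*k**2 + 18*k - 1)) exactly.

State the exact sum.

Σ = 502320

Compute t_(k+1)/t_k: get 2*(4*k**3 + 35*k**2 + 76*k + 44)/(4*k**3 + 23*k**2 + 18*k - 1).
Factor: A=2; B=1; C=k**3 + 23*k**2/4 + 9*k/2 - 1/4.
Solve (2)·f(k+1) − (1)·f(k) = k**3 + 23*k**2/4 + 9*k/2 - 1/4.
d = 3 from the (0,0,3) case.
Solve for f: f(k) = (4*k**3 - k**2 - 2*k - 3)/4 (degree 3 ≤ 3).
Then R = B(k−1)f/C = (4*k**3 - k**2 - 2*k - 3)/((k + 1)*(4*k**2 + 19*k - 1)), so s_k = R(k)·t_k = 2**k*(4*k**3 - k**2 - 2*k - 3).
s_(k+1) − s_k = 2**k*(4*k**3 + 23*k**2 + 18*k - 1) = t_k.
Σ_(k=3)^(7) t_k = s_(8) − s_(3) = 503040 − (720) = 502320.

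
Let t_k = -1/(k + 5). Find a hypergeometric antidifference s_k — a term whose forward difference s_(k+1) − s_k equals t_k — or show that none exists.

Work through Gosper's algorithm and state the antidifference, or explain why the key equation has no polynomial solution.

none (Gosper's algorithm certifies no s_k)

Step 1: r(k) = (k + 5)/(k + 6).
Take A(k)=k + 5, B(k)=k + 6, C(k)=1.
Key eq: (k + 5)·f(k+1) = (k + 5)·f(k) + (1).
d = 0 from the (1,1,0) case.
Write f(k) = c0. Then LHS − RHS = -1, requiring -1 = 0: contradictory. No certificate.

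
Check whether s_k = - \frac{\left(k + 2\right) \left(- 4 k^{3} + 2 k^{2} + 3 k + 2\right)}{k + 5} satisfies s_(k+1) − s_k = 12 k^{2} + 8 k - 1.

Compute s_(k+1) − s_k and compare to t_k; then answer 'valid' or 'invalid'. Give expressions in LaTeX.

s_(k+1) = (4*k**4 + 22*k**3 + 35*k**2 + 12*k - 9)/(k + 6)
s_(k+1) − s_k = (12*k**4 + 116*k**3 + 237*k**2 + 103*k - 21)/(k**2 + 11*k + 30)
(s_(k+1) − s_k) − t_k = 3*(-8*k**3 - 70*k**2 - 42*k + 3)/(k**2 + 11*k + 30)

Invalid: residual \frac{3 \left(- 8 k^{3} - 70 k^{2} - 42 k + 3\right)}{k^{2} + 11 k + 30} ≠ 0.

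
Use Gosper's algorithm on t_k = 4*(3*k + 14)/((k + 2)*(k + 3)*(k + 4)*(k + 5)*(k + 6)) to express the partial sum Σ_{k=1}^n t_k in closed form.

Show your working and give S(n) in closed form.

S(n) = n*(n**2 + 13*n + 54)/(18*(n**3 + 13*n**2 + 54*n + 72))

Compute t_(k+1)/t_k: get (k + 2)*(3*k + 17)/((k + 7)*(3*k + 14)).
A = k + 2, B = k + 7, C = k + 14/3.
Solve (k + 2)·f(k+1) − (k + 6)·f(k) = k + 14/3.
From deg A=1, deg B=1, deg C=1: d=4.
Coefficient equations give f(k) = k*(k + 4)*(k**2 + 10*k + 31)/90.
Get s_k = R·t_k = 2*k*(k**2 + 10*k + 31)/(15*(k**3 + 10*k**2 + 31*k + 30)) with R(k) = B(k−1)f(k)/C(k) = k*(k + 4)*(k + 6)*(k**2 + 10*k + 31)/(30*(3*k + 14)).
Δs = 4*(3*k + 14)/(k**5 + 20*k**4 + 155*k**3 + 580*k**2 + 1044*k + 720), as required.
Evaluate: s_(n+1) = 2*(n**3 + 13*n**2 + 54*n + 42)/(15*(n**3 + 13*n**2 + 54*n + 72)); subtract s_(1) = 7/90 ⇒ S(n) = n*(n**2 + 13*n + 54)/(18*(n**3 + 13*n**2 + 54*n + 72)).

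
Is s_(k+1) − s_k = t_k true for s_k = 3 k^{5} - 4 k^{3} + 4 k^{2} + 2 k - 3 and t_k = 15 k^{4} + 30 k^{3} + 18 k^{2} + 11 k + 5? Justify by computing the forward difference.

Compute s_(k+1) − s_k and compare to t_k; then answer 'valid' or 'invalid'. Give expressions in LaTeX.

Valid: the claim telescopes to t_k.

s_(k+1) = 2*k + 3*(k + 1)**5 - 4*(k + 1)**3 + 4*(k + 1)**2 - 1
s_(k+1) − s_k = 15*k**4 + 30*k**3 + 18*k**2 + 11*k + 5
(s_(k+1) − s_k) − t_k = 0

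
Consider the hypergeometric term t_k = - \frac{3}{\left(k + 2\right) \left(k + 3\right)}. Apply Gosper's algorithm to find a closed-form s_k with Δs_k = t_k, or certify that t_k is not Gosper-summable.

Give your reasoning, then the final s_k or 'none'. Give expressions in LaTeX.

Step 1: r(k) = (k + 2)/(k + 4).
Take A(k)=k + 2, B(k)=k + 4, C(k)=1.
Key eq: (k + 2)·f(k+1) = (k + 3)·f(k) + (1).
Bound: deg f ≤ 1.
Solve for f: f(k) = k/2 (degree 1 ≤ 1).
R(k) = B(k−1)·f(k)/C(k) = k*(k + 3)/2; s_k = R·t_k = -3*k/(2*k + 4).
Verify: -3/(k**2 + 5*k + 6) matches t_k.

s_k = - \frac{3 k}{2 k + 4}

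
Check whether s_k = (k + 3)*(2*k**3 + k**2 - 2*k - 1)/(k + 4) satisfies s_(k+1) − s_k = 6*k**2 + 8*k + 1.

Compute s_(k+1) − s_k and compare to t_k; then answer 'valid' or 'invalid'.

s_(k+1) = k*(2*k**3 + 15*k**2 + 34*k + 24)/(k + 5)
s_(k+1) − s_k = (6*k**4 + 58*k**3 + 162*k**2 + 134*k + 15)/(k**2 + 9*k + 20)
(s_(k+1) − s_k) − t_k = (-4*k**3 - 31*k**2 - 35*k - 5)/(k**2 + 9*k + 20)

Invalid: residual (-4*k**3 - 31*k**2 - 35*k - 5)/(k**2 + 9*k + 20) ≠ 0.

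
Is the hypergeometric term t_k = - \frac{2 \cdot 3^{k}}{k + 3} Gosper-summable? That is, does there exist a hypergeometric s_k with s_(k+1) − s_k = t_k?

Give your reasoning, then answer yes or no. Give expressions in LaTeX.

r(k) = 3*(k + 3)/(k + 4) after simplifying.
Normal form (A,B,C) = (3*k + 9, k + 4, 1).
f must satisfy (3*k + 9)·f(k+1) − (k + 3)·f(k) = 1.
From deg A=1, deg B=1, deg C=0: d=-1.
deg f ≤ -1 is impossible — no certificate.

No. Not Gosper-summable.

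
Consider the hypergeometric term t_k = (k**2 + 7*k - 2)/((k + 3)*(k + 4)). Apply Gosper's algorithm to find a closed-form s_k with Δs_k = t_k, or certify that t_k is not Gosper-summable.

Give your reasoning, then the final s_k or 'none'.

s_k = k*(3*k - 5)/(3*(k + 3))

r(k) = (k + 3)*(7*k + (k + 1)**2 + 5)/((k + 5)*(k**2 + 7*k - 2)) after simplifying.
A = k + 3, B = k + 5, C = k**2 + 7*k - 2.
Solve (k + 3)·f(k+1) − (k + 4)·f(k) = k**2 + 7*k - 2.
Bound: deg f ≤ 2.
A polynomial solution: f(k) = k*(3*k - 5)/3.
Certificate R = B(k−1)f/C = k*(k + 4)*(3*k - 5)/(3*(k**2 + 7*k - 2)) gives s_k = k*(3*k - 5)/(3*(k + 3)).
Check: Δs_k = (k**2 + 7*k - 2)/(k**2 + 7*k + 12). ✓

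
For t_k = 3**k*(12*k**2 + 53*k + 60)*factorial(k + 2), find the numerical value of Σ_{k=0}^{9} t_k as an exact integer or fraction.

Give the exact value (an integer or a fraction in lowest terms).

Σ = 1216236315571194

Compute t_(k+1)/t_k: get 3*(12*k**3 + 113*k**2 + 356*k + 375)/(12*k**2 + 53*k + 60).
Gosper form: A/B · C(k+1)/C(k) with A=3*k + 9, B=1, C=k**2 + 53*k/12 + 5.
Key eq: (3*k + 9)·f(k+1) = (1)·f(k) + (k**2 + 53*k/12 + 5).
Bound: deg f ≤ 1.
A polynomial solution: f(k) = (4*k + 3)/12.
Then R = B(k−1)f/C = (4*k + 3)/(12*k**2 + 53*k + 60), so s_k = R(k)·t_k = 3**k*(4*k + 3)*factorial(k + 2).
Check: Δs_k = 3**k*(12*k**2 + 53*k + 60)*factorial(k + 2). ✓
Sum = s_(10) − s_(0); s_(10) = 1216236315571200, s_(0) = 6 ⇒ 1216236315571194.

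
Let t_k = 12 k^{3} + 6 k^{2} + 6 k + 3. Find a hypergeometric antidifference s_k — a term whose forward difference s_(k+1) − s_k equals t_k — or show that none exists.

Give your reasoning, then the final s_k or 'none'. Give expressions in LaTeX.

r(k) = (4*k**3 + 14*k**2 + 18*k + 9)/(4*k**3 + 2*k**2 + 2*k + 1) after simplifying.
A = 1, B = 1, C = k**3 + k**2/2 + k/2 + 1/4.
Set up (1)·f(k+1) − (1)·f(k) − (k**3 + k**2/2 + k/2 + 1/4) = 0.
Degrees (0,0,3) ⇒ d ≤ 4.
A polynomial solution: f(k) = k*(3*k**3 - 4*k**2 + 3*k + 1)/12.
So s_k = (B(k−1)f/C)·t_k = (k*(3*k**3 - 4*k**2 + 3*k + 1)/(3*(2*k + 1)*(2*k**2 + 1)))·t_k = k*(3*k**3 - 4*k**2 + 3*k + 1).
Δs = 12*k**3 + 6*k**2 + 6*k + 3, as required.

s_k = k \left(3 k^{3} - 4 k^{2} + 3 k + 1\right)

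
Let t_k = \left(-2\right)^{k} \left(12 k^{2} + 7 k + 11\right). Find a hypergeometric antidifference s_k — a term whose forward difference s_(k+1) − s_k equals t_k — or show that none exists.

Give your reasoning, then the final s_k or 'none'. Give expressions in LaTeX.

The ratio is 2*(-12*k**2 - 31*k - 30)/(12*k**2 + 7*k + 11).
Normal form (A,B,C) = (-2, 1, k**2 + 7*k/12 + 11/12).
Set up (-2)·f(k+1) − (1)·f(k) − (k**2 + 7*k/12 + 11/12) = 0.
d = 2 from the (0,0,2) case.
Match coefficients ⇒ f(k) = -(4*k**2 - 3*k + 3)/12.
Then R = B(k−1)f/C = -(4*k**2 - 3*k + 3)/(12*k**2 + 7*k + 11), so s_k = R(k)·t_k = (-2)**k*(-4*k**2 + 3*k - 3).
Δs = (-2)**k*(12*k**2 + 7*k + 11), as required.

s_k = \left(-2\right)^{k} \left(- 4 k^{2} + 3 k - 3\right)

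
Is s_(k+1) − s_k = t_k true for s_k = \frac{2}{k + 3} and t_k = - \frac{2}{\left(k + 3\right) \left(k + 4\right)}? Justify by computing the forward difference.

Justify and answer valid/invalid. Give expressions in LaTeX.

Valid — Δs_k = t_k.

s_(k+1) = 2/(k + 4)
s_(k+1) − s_k = -2/((k + 3)*(k + 4))
(s_(k+1) − s_k) − t_k = 0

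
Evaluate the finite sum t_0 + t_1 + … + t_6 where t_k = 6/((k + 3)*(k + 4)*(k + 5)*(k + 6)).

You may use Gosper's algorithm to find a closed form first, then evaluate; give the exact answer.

Σ = 7/220

t_(k+1)/t_k = (k + 3)/(k + 7).
A = k + 3, B = k + 7, C = 1.
Need (k + 3)·f(k+1) − (k + 6)·f(k) = 1.
deg f ≤ 3 (via 1,1,0).
A polynomial solution: f(k) = k*(k**2 + 12*k + 47)/180.
Certificate R = B(k−1)f/C = k*(k + 6)*(k**2 + 12*k + 47)/180 gives s_k = k*(k**2 + 12*k + 47)/(30*(k + 3)*(k + 4)*(k + 5)).
s_(k+1) − s_k = 6/(k**4 + 18*k**3 + 119*k**2 + 342*k + 360) = t_k.
Σ_(k=0)^(6) t_k = s_(7) − s_(0) = 7/220 − (0) = 7/220.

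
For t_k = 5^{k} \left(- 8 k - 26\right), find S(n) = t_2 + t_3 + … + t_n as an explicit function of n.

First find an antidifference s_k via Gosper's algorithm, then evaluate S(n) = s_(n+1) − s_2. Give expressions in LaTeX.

S(n) = - 10 \cdot 5^{n} n - 30 \cdot 5^{n} + 200

The ratio is 5*(4*k + 17)/(4*k + 13).
Normal form (A,B,C) = (5, 1, k + 13/4).
Set up (5)·f(k+1) − (1)·f(k) − (k + 13/4) = 0.
Degrees (0,0,1) ⇒ d ≤ 1.
Coefficient equations give f(k) = (k + 2)/4.
R(k) = B(k−1)·f(k)/C(k) = (k + 2)/(4*k + 13); s_k = R·t_k = -2*5**k*(k + 2).
Check: Δs_k = 5**k*(-8*k - 26). ✓
s_(n+1) = 10*5**n*(-n - 3) and s_(2) = -200, so S(n) = -10*5**n*n - 30*5**n + 200.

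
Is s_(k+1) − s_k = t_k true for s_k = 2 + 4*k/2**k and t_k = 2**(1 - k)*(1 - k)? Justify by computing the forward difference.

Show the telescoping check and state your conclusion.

s_(k+1) = 2 + 2*(k + 1)/2**k
s_(k+1) − s_k = 2**(1 - k)*(1 - k)
(s_(k+1) − s_k) − t_k = 0

Valid: the claim telescopes to t_k.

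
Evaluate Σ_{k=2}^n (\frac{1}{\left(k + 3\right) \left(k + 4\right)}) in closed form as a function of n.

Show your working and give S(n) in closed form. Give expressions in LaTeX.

The ratio is (k + 3)/(k + 5).
A = k + 3, B = k + 5, C = 1.
Need (k + 3)·f(k+1) − (k + 4)·f(k) = 1.
d = 1 from the (1,1,0) case.
Solve for f: f(k) = k/3 (degree 1 ≤ 1).
Certificate R = B(k−1)f/C = k*(k + 4)/3 gives s_k = k/(3*(k + 3)).
Δs = 1/(k**2 + 7*k + 12), as required.
s_(n+1) = (n + 1)/(3*(n + 4)) and s_(2) = 2/15, so S(n) = (n - 1)/(5*(n + 4)).

S(n) = \frac{n - 1}{5 \left(n + 4\right)}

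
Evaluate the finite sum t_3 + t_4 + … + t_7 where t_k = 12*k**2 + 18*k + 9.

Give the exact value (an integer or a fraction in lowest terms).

Σ = 2115

t_(k+1)/t_k = (4*k**2 + 14*k + 13)/(4*k**2 + 6*k + 3).
Normal form (A,B,C) = (1, 1, k**2 + 3*k/2 + 3/4).
f must satisfy (1)·f(k+1) − (1)·f(k) = k**2 + 3*k/2 + 3/4.
deg f ≤ 3 (via 0,0,2).
A polynomial solution: f(k) = k*(4*k**2 + 3*k + 2)/12.
Get s_k = R·t_k = k*(4*k**2 + 3*k + 2) with R(k) = B(k−1)f(k)/C(k) = k*(4*k**2 + 3*k + 2)/(3*(4*k**2 + 6*k + 3)).
s_(k+1) − s_k = 12*k**2 + 18*k + 9 = t_k.
Evaluate s at k=8 and k=3: 2256 and 141; difference 2115.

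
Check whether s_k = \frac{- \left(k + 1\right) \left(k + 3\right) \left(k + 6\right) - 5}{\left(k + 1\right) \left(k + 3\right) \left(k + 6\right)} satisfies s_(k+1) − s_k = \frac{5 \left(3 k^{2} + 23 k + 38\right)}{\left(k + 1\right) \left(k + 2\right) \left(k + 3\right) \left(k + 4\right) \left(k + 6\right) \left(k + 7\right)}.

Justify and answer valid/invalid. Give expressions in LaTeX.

s_(k+1) = (-(k + 2)*(k + 4)*(k + 7) - 5)/((k + 2)*(k + 4)*(k + 7))
s_(k+1) − s_k = 5*(3*k**2 + 23*k + 38)/(k**6 + 23*k**5 + 207*k**4 + 925*k**3 + 2144*k**2 + 2412*k + 1008)
(s_(k+1) − s_k) − t_k = 0

valid; difference matches t_k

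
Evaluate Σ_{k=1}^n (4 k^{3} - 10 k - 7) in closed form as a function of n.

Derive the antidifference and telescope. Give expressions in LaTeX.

S(n) = n \left(n^{3} + 2 n^{2} - 4 n - 12\right)

Compute t_(k+1)/t_k: get (10*k - 4*(k + 1)**3 + 17)/(-4*k**3 + 10*k + 7).
Gosper form: A/B · C(k+1)/C(k) with A=1, B=1, C=k**3 - 5*k/2 - 7/4.
Set up (1)·f(k+1) − (1)·f(k) − (k**3 - 5*k/2 - 7/4) = 0.
From deg A=0, deg B=0, deg C=3: d=4.
Solve for f: f(k) = k*(k**3 - 2*k**2 - 4*k - 2)/4 (degree 4 ≤ 4).
Certificate R = B(k−1)f/C = k*(k**3 - 2*k**2 - 4*k - 2)/(4*k**3 - 10*k - 7) gives s_k = k*(k**3 - 2*k**2 - 4*k - 2).
Check: Δs_k = 4*k**3 - 10*k - 7. ✓
Telescope: S(n) = s_(n+1) − s_(1) = n**4 + 2*n**3 - 4*n**2 - 12*n - 7 − (-7) = n*(n**3 + 2*n**2 - 4*n - 12).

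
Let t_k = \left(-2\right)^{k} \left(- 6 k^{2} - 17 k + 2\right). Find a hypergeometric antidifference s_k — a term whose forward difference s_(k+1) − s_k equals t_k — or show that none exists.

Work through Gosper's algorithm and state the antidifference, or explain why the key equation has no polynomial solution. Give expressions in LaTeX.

s_k = \left(-2\right)^{k} \left(2 k^{2} + 3 k - 4\right)

The ratio is 2*(-6*k**2 - 29*k - 21)/(6*k**2 + 17*k - 2).
Normal form (A,B,C) = (-2, 1, k**2 + 17*k/6 - 1/3).
Set up (-2)·f(k+1) − (1)·f(k) − (k**2 + 17*k/6 - 1/3) = 0.
deg f ≤ 2 (via 0,0,2).
Solving with deg f ≤ 2: f(k) = -(2*k**2 + 3*k - 4)/6.
Get s_k = R·t_k = (-2)**k*(2*k**2 + 3*k - 4) with R(k) = B(k−1)f(k)/C(k) = -(2*k**2 + 3*k - 4)/(6*k**2 + 17*k - 2).
Verify: (-2)**k*(-6*k**2 - 17*k + 2) matches t_k.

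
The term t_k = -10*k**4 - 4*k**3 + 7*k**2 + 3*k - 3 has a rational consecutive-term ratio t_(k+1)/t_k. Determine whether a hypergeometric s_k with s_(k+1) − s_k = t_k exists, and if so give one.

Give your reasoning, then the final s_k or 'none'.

The ratio is (10*k**4 + 44*k**3 + 65*k**2 + 35*k + 7)/(10*k**4 + 4*k**3 - 7*k**2 - 3*k + 3).
Gosper form: A/B · C(k+1)/C(k) with A=1, B=1, C=k**4 + 2*k**3/5 - 7*k**2/10 - 3*k/10 + 3/10.
Need (1)·f(k+1) − (1)·f(k) = k**4 + 2*k**3/5 - 7*k**2/10 - 3*k/10 + 3/10.
Degrees (0,0,4) ⇒ d ≤ 5.
Solving with deg f ≤ 5: f(k) = k*(2*k**4 - 4*k**3 - k**2 + 3*k + 3)/10.
Then R = B(k−1)f/C = k*(2*k**4 - 4*k**3 - k**2 + 3*k + 3)/(10*k**4 + 4*k**3 - 7*k**2 - 3*k + 3), so s_k = R(k)·t_k = k*(-2*k**4 + 4*k**3 + k**2 - 3*k - 3).
Δs = -10*k**4 - 4*k**3 + 7*k**2 + 3*k - 3, as required.

s_k = k*(-2*k**4 + 4*k**3 + k**2 - 3*k - 3)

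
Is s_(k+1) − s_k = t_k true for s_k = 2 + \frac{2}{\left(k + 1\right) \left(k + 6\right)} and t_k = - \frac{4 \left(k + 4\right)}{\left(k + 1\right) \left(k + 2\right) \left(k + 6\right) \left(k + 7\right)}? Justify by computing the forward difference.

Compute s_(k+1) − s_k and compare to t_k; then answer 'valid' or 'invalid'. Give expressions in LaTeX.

valid; difference matches t_k

s_(k+1) = 2 + 2/((k + 2)*(k + 7))
s_(k+1) − s_k = 4*(-k - 4)/(k**4 + 16*k**3 + 83*k**2 + 152*k + 84)
(s_(k+1) − s_k) − t_k = 0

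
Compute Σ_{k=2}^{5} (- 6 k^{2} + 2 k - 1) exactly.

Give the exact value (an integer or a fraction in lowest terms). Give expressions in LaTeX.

Σ = -300

The ratio is (6*k**2 + 10*k + 5)/(6*k**2 - 2*k + 1).
Factor: A=1; B=1; C=k**2 - k/3 + 1/6.
Solve (1)·f(k+1) − (1)·f(k) = k**2 - k/3 + 1/6.
From deg A=0, deg B=0, deg C=2: d=3.
Match coefficients ⇒ f(k) = k*(2*k**2 - 4*k + 3)/6.
So s_k = (B(k−1)f/C)·t_k = (k*(2*k**2 - 4*k + 3)/(6*k**2 - 2*k + 1))·t_k = k*(-2*k**2 + 4*k - 3).
Check: Δs_k = -6*k**2 + 2*k - 1. ✓
Evaluate s at k=6 and k=2: -306 and -6; difference -300.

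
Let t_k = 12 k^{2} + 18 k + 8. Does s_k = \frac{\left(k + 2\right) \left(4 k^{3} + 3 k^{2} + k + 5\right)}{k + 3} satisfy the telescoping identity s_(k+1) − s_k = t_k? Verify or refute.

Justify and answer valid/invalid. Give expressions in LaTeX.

Invalid: residual \frac{- 8 k^{3} - 51 k^{2} - 61 k - 19}{k^{2} + 7 k + 12} ≠ 0.

s_(k+1) = (k + 3)*(k + 4*(k + 1)**3 + 3*(k + 1)**2 + 6)/(k + 4)
s_(k+1) − s_k = (12*k**4 + 94*k**3 + 227*k**2 + 211*k + 77)/(k**2 + 7*k + 12)
(s_(k+1) − s_k) − t_k = (-8*k**3 - 51*k**2 - 61*k - 19)/(k**2 + 7*k + 12)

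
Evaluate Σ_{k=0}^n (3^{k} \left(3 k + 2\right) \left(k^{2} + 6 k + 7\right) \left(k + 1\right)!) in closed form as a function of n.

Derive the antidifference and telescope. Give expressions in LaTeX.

t_(k+1)/t_k = 3*(k + 2)*(3*k + 5)*(6*k + (k + 1)**2 + 13)/((3*k + 2)*(k**2 + 6*k + 7)).
Gosper form: A/B · C(k+1)/C(k) with A=3*k + 6, B=1, C=k**3 + 20*k**2/3 + 11*k + 14/3.
f must satisfy (3*k + 6)·f(k+1) − (1)·f(k) = k**3 + 20*k**2/3 + 11*k + 14/3.
Bound: deg f ≤ 2.
A polynomial solution: f(k) = (k**2 + 3*k - 2)/3.
Then R = B(k−1)f/C = (k**2 + 3*k - 2)/((3*k + 2)*(k**2 + 6*k + 7)), so s_k = R(k)·t_k = 3**k*(k**2 + 3*k - 2)*factorial(k + 1).
Δs = 3**k*(3*k + 2)*(k**2 + 6*k + 7)*factorial(k + 1), as required.
Evaluate: s_(n+1) = 3**(n + 1)*(n**2 + 5*n + 2)*factorial(n + 2); subtract s_(0) = -2 ⇒ S(n) = 3*3**n*n**4*factorial(n) + 24*3**n*n**3*factorial(n) + 57*3**n*n**2*factorial(n) + 48*3**n*n*factorial(n) + 12*3**n*factorial(n) + 2.

S(n) = 3 \cdot 3^{n} n^{4} n! + 24 \cdot 3^{n} n^{3} n! + 57 \cdot 3^{n} n^{2} n! + 48 \cdot 3^{n} n n! + 12 \cdot 3^{n} n! + 2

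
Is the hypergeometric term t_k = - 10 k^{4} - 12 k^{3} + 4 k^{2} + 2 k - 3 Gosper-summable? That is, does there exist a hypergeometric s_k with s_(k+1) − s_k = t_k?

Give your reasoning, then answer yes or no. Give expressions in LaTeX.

Yes. s_k = k \left(- 2 k^{4} + 2 k^{3} + 4 k^{2} - 4 k - 3\right).

t_(k+1)/t_k = (10*k**4 + 52*k**3 + 92*k**2 + 66*k + 19)/(10*k**4 + 12*k**3 - 4*k**2 - 2*k + 3).
So A=1 and B=1, with C=k**4 + 6*k**3/5 - 2*k**2/5 - k/5 + 3/10.
Set up (1)·f(k+1) − (1)·f(k) − (k**4 + 6*k**3/5 - 2*k**2/5 - k/5 + 3/10) = 0.
From deg A=0, deg B=0, deg C=4: d=5.
Match coefficients ⇒ f(k) = k*(2*k**4 - 2*k**3 - 4*k**2 + 4*k + 3)/10.
Then R = B(k−1)f/C = k*(2*k**4 - 2*k**3 - 4*k**2 + 4*k + 3)/(10*k**4 + 12*k**3 - 4*k**2 - 2*k + 3), so s_k = R(k)·t_k = k*(-2*k**4 + 2*k**3 + 4*k**2 - 4*k - 3).
Verify: -10*k**4 - 12*k**3 + 4*k**2 + 2*k - 3 matches t_k.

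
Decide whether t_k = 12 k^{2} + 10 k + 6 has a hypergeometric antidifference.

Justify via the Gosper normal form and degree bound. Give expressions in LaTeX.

The ratio is (6*k**2 + 17*k + 14)/(6*k**2 + 5*k + 3).
A = 1, B = 1, C = k**2 + 5*k/6 + 1/2.
Set up (1)·f(k+1) − (1)·f(k) − (k**2 + 5*k/6 + 1/2) = 0.
From deg A=0, deg B=0, deg C=2: d=3.
Match coefficients ⇒ f(k) = k*(4*k**2 - k + 3)/12.
So s_k = (B(k−1)f/C)·t_k = (k*(4*k**2 - k + 3)/(2*(6*k**2 + 5*k + 3)))·t_k = k*(4*k**2 - k + 3).
Check: Δs_k = 12*k**2 + 10*k + 6. ✓

Yes. s_k = k \left(4 k^{2} - k + 3\right).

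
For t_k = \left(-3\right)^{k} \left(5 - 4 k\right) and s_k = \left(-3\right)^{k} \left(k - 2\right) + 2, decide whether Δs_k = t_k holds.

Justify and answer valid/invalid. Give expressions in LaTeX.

valid (s_(k+1) − s_k reduces to t_k)

s_(k+1) = (-3)**(k + 1)*(k - 1) + 2
s_(k+1) − s_k = (-3)**k*(5 - 4*k)
(s_(k+1) − s_k) − t_k = 0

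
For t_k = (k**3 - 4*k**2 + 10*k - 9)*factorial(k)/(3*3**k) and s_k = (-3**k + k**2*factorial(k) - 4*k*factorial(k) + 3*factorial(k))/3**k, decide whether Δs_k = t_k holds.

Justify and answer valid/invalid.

s_(k+1) = (-3*3**k + k**3*factorial(k) - k**2*factorial(k) - 2*k*factorial(k))/(3*3**k)
s_(k+1) − s_k = (k**3 - 4*k**2 + 10*k - 9)*factorial(k)/(3*3**k)
(s_(k+1) − s_k) − t_k = 0

valid (s_(k+1) − s_k reduces to t_k)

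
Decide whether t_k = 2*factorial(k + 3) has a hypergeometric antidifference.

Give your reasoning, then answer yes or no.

The ratio is k + 4.
So A=k + 4 and B=1, with C=1.
Key eq: (k + 4)·f(k+1) = (1)·f(k) + (1).
Bound: deg f ≤ -1.
Bound -1 < 0, so the key equation has no polynomial solution.

No — negative degree bound, so no certificate f.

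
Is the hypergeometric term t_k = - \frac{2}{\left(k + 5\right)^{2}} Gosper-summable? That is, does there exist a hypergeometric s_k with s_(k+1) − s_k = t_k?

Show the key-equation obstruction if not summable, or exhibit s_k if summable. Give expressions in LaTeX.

Step 1: r(k) = (k + 5)**2/(k + 6)**2.
Factor: A=k**2 + 10*k + 25; B=k**2 + 12*k + 36; C=1.
Solve (k**2 + 10*k + 25)·f(k+1) − (k**2 + 10*k + 25)·f(k) = 1.
From deg A=2, deg B=2, deg C=0: d=0.
Generic f = c0 gives residual -1; -1 = 0 cannot hold, so t_k is not Gosper-summable.

No — the linear system for f has no solution.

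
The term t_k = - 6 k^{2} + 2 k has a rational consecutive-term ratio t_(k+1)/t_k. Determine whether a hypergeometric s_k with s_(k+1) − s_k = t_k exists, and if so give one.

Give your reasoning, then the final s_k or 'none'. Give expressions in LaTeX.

s_k = 2 k \left(- k^{2} + 2 k - 1\right)

The ratio is (-k + 3*(k + 1)**2 - 1)/(k*(3*k - 1)).
Normal form (A,B,C) = (1, 1, k**2 - k/3).
f must satisfy (1)·f(k+1) − (1)·f(k) = k**2 - k/3.
Degrees (0,0,2) ⇒ d ≤ 3.
Coefficient equations give f(k) = k*(k - 1)**2/3.
Get s_k = R·t_k = 2*k*(-k**2 + 2*k - 1) with R(k) = B(k−1)f(k)/C(k) = (k - 1)**2/(3*k - 1).
Verify: 2*k*(1 - 3*k) matches t_k.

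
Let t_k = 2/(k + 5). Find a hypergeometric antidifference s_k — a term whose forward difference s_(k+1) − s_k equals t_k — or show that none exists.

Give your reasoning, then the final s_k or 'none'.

not Gosper-summable; s_k does not exist

t_(k+1)/t_k = (k + 5)/(k + 6).
Normal form (A,B,C) = (k + 5, k + 6, 1).
Solve (k + 5)·f(k+1) − (k + 5)·f(k) = 1.
deg f ≤ 0 (via 1,1,0).
f = c0 ⇒ A·f(k+1) − B(k−1)·f(k) − C = -1. The system {-1 = 0} is inconsistent; no antidifference.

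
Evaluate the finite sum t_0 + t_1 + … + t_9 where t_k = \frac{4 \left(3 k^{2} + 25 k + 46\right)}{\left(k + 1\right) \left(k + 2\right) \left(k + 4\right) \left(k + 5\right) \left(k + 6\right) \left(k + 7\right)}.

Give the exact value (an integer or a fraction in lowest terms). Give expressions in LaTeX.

Σ = 305/1848

t_(k+1)/t_k = (k + 1)*(k + 4)*(25*k + 3*(k + 1)**2 + 71)/((k + 3)*(k + 8)*(3*k**2 + 25*k + 46)).
Factor: A=k + 1; B=k + 8; C=k**3 + 34*k**2/3 + 121*k/3 + 46.
Need (k + 1)·f(k+1) − (k + 7)·f(k) = k**3 + 34*k**2/3 + 121*k/3 + 46.
deg f ≤ 6 (via 1,1,3).
Match coefficients ⇒ f(k) = k*(k + 2)*(k + 3)*(k + 5)*(k**2 + 11*k + 34)/72.
Then R = B(k−1)f/C = k*(k + 2)*(k + 5)*(k + 7)*(k**2 + 11*k + 34)/(24*(3*k**2 + 25*k + 46)), so s_k = R(k)·t_k = k*(k**2 + 11*k + 34)/(6*(k**3 + 11*k**2 + 34*k + 24)).
s_(k+1) − s_k = 4*(3*k**2 + 25*k + 46)/(k**6 + 25*k**5 + 247*k**4 + 1219*k**3 + 3112*k**2 + 3796*k + 1680) = t_k.
Evaluate s at k=10 and k=0: 305/1848 and 0; difference 305/1848.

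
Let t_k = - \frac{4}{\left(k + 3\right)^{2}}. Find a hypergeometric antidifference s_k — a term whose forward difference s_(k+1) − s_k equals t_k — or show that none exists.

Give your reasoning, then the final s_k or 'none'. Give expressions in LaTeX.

not Gosper-summable; s_k does not exist

Ratio r(k) = (k + 3)**2/(k + 4)**2.
Gosper form: A/B · C(k+1)/C(k) with A=k**2 + 6*k + 9, B=k**2 + 8*k + 16, C=1.
Need (k**2 + 6*k + 9)·f(k+1) − (k**2 + 6*k + 9)·f(k) = 1.
deg f ≤ 0 (via 2,2,0).
Write f(k) = c0. Then LHS − RHS = -1, requiring -1 = 0: contradictory. No certificate.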